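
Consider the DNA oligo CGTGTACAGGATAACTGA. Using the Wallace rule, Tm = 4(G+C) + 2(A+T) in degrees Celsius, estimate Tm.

52°C

C=3, T=4, G=5, A=6
A+T = 10, G+C = 8
Tm = 2×10 + 4×8 = 52°C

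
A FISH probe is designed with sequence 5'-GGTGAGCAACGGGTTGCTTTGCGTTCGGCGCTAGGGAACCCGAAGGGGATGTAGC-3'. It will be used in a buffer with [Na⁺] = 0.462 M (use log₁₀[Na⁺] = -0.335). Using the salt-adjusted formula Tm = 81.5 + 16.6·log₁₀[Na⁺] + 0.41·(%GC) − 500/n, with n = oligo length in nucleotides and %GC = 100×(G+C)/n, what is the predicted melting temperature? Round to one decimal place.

Length n = 55. Base counts: C=11, T=11, G=23, A=10
G+C = 34, so %GC = 34/55 × 100 = 61.818%
Salt term: 16.6 × (-0.335) = -5.561
GC term: 0.41 × 61.818 = 25.345; length term: −500/55 = −9.091
Tm = 81.5 + (-5.561) + 25.345 − 9.091 = 92.193 → 92.2°C

92.2°C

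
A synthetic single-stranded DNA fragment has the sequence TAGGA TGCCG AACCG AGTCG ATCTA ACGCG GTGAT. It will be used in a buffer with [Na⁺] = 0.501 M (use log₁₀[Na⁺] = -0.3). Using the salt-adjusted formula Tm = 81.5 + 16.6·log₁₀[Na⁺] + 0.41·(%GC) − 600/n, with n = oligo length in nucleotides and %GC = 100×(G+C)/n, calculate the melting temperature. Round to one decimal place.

81.6°C

Length n = 35. Scanning the sequence gives A=9, C=8, T=7, G=11.
G+C = 19, so %GC = 19/35 × 100 = 54.286%
Salt term: 16.6 × (-0.3) = -4.98
GC term: 0.41 × 54.286 = 22.257; length term: −600/35 = −17.143
Tm = 81.5 + (-4.98) + 22.257 − 17.143 = 81.634 → 81.6°C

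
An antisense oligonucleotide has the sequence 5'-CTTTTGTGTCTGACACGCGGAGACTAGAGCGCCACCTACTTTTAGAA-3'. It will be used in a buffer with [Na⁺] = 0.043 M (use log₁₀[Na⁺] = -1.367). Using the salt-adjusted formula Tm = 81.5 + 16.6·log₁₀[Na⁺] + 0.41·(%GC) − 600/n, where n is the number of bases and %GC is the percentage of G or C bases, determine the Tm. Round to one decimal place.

Length n = 47. Counting bases: C=12, G=11, T=13, A=11
G+C = 23, so %GC = 23/47 × 100 = 48.936%
Salt term: 16.6 × (-1.367) = -22.692
GC term: 0.41 × 48.936 = 20.064; length term: −600/47 = −12.766
Tm = 81.5 + (-22.692) + 20.064 − 12.766 = 66.106 → 66.1°C

66.1°C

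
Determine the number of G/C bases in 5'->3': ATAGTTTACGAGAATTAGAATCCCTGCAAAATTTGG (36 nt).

12

Scanning the sequence gives C=5, T=11, G=7, A=13.
Total G or C: 7 + 5 = 12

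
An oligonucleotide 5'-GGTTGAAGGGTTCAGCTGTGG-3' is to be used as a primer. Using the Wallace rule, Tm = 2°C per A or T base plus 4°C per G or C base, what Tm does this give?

Scanning the sequence gives C=2, A=3, G=10, T=6.
So N_AT = 9 and N_GC = 12.
Tm = 2×9 + 4×12 = 66°C

66°C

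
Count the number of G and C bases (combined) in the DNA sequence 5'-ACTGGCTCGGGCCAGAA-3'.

11

Scanning the sequence gives A=4, C=5, T=2, G=6.
Total G or C: 6 + 5 = 11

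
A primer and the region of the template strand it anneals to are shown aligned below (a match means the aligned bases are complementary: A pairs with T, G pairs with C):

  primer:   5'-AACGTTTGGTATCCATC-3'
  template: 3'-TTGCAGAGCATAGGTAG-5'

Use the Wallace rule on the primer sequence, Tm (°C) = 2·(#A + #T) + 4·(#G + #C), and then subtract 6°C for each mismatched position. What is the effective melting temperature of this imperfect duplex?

Primer base counts: A=4, T=6, G=3, C=4 → A+T=10, G+C=7
Perfect-match Tm = 2(10) + 4(7) = 20 + 28 = 48°C
Mismatches (positions where the bases are not complementary): 2 (at positions 6, 8)
Effective Tm = 48 − 2×6 = 48 − 12 = 36°C

36°C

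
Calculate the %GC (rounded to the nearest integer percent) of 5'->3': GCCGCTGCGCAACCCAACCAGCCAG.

Counting bases: A=6, T=1, G=6, C=12
G+C = 6 + 12 = 18 out of 25 bases
%GC = 18/25 × 100 = 72% ≈ 72%

72%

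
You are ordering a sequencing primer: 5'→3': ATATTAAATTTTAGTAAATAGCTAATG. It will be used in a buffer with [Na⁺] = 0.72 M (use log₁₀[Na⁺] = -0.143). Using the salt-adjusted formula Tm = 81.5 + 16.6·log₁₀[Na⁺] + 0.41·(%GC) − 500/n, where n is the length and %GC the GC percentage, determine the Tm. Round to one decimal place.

Length n = 27. Scanning the sequence gives G=3, T=11, A=12, C=1.
G+C = 4, so %GC = 4/27 × 100 = 14.815%
Salt term: 16.6 × (-0.143) = -2.374
GC term: 0.41 × 14.815 = 6.074; length term: −500/27 = −18.519
Tm = 81.5 + (-2.374) + 6.074 − 18.519 = 66.681 → 66.7°C

66.7°C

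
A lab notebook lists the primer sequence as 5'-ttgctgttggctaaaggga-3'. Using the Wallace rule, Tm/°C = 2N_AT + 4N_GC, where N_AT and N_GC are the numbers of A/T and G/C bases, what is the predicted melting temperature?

56°C

Scanning the sequence gives T=6, G=7, A=4, C=2.
AT pairs contribute 10, GC pairs contribute 9.
Tm = 4·9 + 2·10 = 36 + 20 = 56°C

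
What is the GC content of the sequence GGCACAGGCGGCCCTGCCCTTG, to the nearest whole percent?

Scanning the sequence gives C=9, A=2, G=8, T=3.
G+C = 8 + 9 = 17 out of 22 bases
%GC = 17/22 × 100 = 77.27% ≈ 77%

77%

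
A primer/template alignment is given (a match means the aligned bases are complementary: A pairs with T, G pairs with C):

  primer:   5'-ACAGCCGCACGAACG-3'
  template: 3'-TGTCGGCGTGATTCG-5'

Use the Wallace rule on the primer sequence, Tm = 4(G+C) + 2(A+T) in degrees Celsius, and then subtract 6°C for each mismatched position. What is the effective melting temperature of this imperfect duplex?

Primer base counts: A=5, T=0, G=4, C=6 → A+T=5, G+C=10
Perfect-match Tm = 2(5) + 4(10) = 10 + 40 = 50°C
Mismatches (positions where the bases are not complementary): 3 (at positions 11, 14, 15)
Effective Tm = 50 − 3×6 = 50 − 18 = 32°C

32°C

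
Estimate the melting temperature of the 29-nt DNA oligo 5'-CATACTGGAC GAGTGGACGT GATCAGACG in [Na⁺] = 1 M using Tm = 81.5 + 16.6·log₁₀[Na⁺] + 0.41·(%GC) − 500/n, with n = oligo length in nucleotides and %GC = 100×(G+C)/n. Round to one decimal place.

86.9°C

Length n = 29. Scanning the sequence gives G=10, T=5, C=6, A=8.
G+C = 16, so %GC = 16/29 × 100 = 55.172%
Salt term: 16.6 × (0) = 0
GC term: 0.41 × 55.172 = 22.621; length term: −500/29 = −17.241
Tm = 81.5 + (0) + 22.621 − 17.241 = 86.88 → 86.9°C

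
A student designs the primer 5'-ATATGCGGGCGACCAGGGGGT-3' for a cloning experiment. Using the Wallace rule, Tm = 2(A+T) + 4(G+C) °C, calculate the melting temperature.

Base counts: A=4, C=4, T=3, G=10
A+T = 7, G+C = 14
Tm = 2×7 + 4×14 = 70°C

70°C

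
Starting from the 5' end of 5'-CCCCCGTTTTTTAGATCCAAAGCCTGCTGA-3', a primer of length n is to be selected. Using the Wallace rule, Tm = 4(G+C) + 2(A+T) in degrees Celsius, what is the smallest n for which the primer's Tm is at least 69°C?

First 23 bases: CCCCCGTTTTTTAGATCCAAAGC → Tm = 68°C (< 69°C)
First 24 bases: CCCCCGTTTTTTAGATCCAAAGCC → Tm = 72°C (≥ 69°C)
Since every base adds ≥2°C, Tm only increases with n, so the threshold is first crossed at n = 24.

n = 24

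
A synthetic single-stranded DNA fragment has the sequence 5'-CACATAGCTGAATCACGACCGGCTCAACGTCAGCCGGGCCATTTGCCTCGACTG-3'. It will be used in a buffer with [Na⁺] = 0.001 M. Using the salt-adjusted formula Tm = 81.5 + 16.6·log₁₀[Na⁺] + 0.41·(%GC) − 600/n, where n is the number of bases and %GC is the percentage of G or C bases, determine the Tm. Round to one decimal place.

44.9°C

Length n = 54. Scanning the sequence gives A=12, C=19, G=13, T=10.
G+C = 32, so %GC = 32/54 × 100 = 59.259%
Salt term: 16.6 × (-3) = -49.8
GC term: 0.41 × 59.259 = 24.296; length term: −600/54 = −11.111
Tm = 81.5 + (-49.8) + 24.296 − 11.111 = 44.885 → 44.9°C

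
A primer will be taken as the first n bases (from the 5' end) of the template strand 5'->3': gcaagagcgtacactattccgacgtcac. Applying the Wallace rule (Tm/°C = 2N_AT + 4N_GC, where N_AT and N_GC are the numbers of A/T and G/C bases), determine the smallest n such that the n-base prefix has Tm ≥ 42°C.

n = 14

First 13 bases: GCAAGAGCGTACA → Tm = 40°C (< 42°C)
First 14 bases: GCAAGAGCGTACAC → Tm = 44°C (≥ 42°C)
Since every base adds ≥2°C, Tm only increases with n, so the threshold is first crossed at n = 14.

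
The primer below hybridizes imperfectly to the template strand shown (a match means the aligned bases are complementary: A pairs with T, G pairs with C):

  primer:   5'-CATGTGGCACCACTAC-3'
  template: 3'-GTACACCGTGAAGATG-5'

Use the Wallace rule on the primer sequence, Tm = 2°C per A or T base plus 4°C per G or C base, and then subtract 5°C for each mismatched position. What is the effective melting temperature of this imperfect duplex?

Primer base counts: A=4, T=3, G=3, C=6 → A+T=7, G+C=9
Perfect-match Tm = 2(7) + 4(9) = 14 + 36 = 50°C
Mismatches (positions where the bases are not complementary): 2 (at positions 11, 12)
Effective Tm = 50 − 2×5 = 50 − 10 = 40°C

40°C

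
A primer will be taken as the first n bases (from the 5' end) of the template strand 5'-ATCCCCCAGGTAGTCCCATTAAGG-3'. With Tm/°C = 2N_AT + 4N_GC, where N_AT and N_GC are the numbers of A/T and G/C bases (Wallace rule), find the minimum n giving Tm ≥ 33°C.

n = 10

First 9 bases: ATCCCCCAG → Tm = 30°C (< 33°C)
First 10 bases: ATCCCCCAGG → Tm = 34°C (≥ 33°C)
Since every base adds ≥2°C, Tm only increases with n, so the threshold is first crossed at n = 10.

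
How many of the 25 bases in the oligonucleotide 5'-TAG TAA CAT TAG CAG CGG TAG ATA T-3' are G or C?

Scanning the sequence gives C=3, G=6, A=9, T=7.
G+C = 6 + 3 = 9

9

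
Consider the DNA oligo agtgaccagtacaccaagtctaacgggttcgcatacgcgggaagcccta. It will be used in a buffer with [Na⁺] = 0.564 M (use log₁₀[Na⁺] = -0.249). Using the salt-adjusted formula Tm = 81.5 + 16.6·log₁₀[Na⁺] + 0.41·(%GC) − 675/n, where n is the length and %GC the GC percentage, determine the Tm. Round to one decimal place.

Length n = 49. Scanning the sequence gives A=14, T=8, G=13, C=14.
G+C = 27, so %GC = 27/49 × 100 = 55.102%
Salt term: 16.6 × (-0.249) = -4.133
GC term: 0.41 × 55.102 = 22.592; length term: −675/49 = −13.776
Tm = 81.5 + (-4.133) + 22.592 − 13.776 = 86.183 → 86.2°C

86.2°C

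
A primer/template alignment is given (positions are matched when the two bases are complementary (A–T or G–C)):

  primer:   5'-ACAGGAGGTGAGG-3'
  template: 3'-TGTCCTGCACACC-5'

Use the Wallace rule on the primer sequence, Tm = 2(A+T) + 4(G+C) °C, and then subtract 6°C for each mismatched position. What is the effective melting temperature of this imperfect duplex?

30°C

Primer base counts: A=4, T=1, G=7, C=1 → A+T=5, G+C=8
Perfect-match Tm = 2(5) + 4(8) = 10 + 32 = 42°C
Mismatches (positions where the bases are not complementary): 2 (at positions 7, 11)
Effective Tm = 42 − 2×6 = 42 − 12 = 30°C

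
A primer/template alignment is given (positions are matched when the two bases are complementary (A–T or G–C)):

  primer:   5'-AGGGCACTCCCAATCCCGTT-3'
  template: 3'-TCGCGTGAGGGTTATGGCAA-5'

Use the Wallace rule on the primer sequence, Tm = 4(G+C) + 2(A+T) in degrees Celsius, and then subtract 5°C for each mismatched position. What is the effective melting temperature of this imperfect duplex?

54°C

Primer base counts: A=4, T=4, G=4, C=8 → A+T=8, G+C=12
Perfect-match Tm = 2(8) + 4(12) = 16 + 48 = 64°C
Mismatches (positions where the bases are not complementary): 2 (at positions 3, 15)
Effective Tm = 64 − 2×5 = 64 − 10 = 54°C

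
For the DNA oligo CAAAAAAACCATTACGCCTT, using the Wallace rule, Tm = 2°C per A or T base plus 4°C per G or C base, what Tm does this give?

54°C

Scanning the sequence gives T=4, C=6, G=1, A=9.
So N_AT = 13 and N_GC = 7.
Tm = 2×13 + 4×7 = 54°C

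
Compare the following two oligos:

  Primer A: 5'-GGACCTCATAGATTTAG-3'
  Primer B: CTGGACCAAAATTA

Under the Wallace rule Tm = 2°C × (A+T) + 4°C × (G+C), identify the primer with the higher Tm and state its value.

Primer A: A+T=10, G+C=7 → Tm = 2(10)+4(7) = 48°C
Primer B: A+T=9, G+C=5 → Tm = 2(9)+4(5) = 38°C
48°C vs 38°C → primer A is higher.

Primer A, 48°C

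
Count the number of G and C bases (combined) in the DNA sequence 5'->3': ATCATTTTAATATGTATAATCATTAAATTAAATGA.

G=2, A=16, C=2, T=15
Total G or C: 2 + 2 = 4

4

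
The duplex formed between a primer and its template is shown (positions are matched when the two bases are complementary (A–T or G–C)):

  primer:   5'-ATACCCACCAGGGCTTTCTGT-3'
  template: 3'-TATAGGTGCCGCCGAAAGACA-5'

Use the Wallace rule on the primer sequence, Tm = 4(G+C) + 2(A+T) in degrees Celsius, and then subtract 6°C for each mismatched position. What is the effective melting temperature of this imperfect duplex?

Primer base counts: A=4, T=6, G=4, C=7 → A+T=10, G+C=11
Perfect-match Tm = 2(10) + 4(11) = 20 + 44 = 64°C
Mismatches (positions where the bases are not complementary): 4 (at positions 4, 9, 10, 11)
Effective Tm = 64 − 4×6 = 64 − 24 = 40°C

40°C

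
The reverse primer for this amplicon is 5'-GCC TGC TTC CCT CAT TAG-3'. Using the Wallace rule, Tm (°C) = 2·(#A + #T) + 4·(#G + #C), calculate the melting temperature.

Counting bases: A=2, T=6, G=3, C=7
A+T = 8, G+C = 10
Tm = 2×8 + 4×10 = 56°C

56°C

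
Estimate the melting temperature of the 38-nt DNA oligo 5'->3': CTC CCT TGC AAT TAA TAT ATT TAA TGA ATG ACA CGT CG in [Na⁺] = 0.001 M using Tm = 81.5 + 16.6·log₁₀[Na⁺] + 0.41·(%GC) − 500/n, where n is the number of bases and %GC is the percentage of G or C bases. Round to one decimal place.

Length n = 38. T=13, G=5, C=8, A=12
G+C = 13, so %GC = 13/38 × 100 = 34.211%
Salt term: 16.6 × (-3) = -49.8
GC term: 0.41 × 34.211 = 14.027; length term: −500/38 = −13.158
Tm = 81.5 + (-49.8) + 14.027 − 13.158 = 32.569 → 32.6°C

32.6°C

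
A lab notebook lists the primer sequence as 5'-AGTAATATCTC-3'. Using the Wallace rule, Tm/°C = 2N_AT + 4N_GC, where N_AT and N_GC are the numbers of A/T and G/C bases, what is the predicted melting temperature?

Counting bases: C=2, G=1, T=4, A=4
AT pairs contribute 8, GC pairs contribute 3.
Tm = 4·3 + 2·8 = 12 + 16 = 28°C

28°C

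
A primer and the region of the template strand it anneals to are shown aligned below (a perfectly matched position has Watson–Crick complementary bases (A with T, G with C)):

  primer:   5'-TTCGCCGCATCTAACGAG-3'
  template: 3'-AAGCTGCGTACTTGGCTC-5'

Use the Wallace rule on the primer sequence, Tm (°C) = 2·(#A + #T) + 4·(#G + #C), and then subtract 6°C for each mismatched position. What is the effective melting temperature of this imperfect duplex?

Primer base counts: A=4, T=4, G=4, C=6 → A+T=8, G+C=10
Perfect-match Tm = 2(8) + 4(10) = 16 + 40 = 56°C
Mismatches (positions where the bases are not complementary): 4 (at positions 5, 11, 12, 14)
Effective Tm = 56 − 4×6 = 56 − 24 = 32°C

32°C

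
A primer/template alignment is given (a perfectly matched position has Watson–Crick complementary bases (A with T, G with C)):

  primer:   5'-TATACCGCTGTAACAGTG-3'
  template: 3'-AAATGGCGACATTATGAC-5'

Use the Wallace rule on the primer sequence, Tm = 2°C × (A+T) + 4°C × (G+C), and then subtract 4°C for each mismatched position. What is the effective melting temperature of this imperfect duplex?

40°C

Primer base counts: A=5, T=5, G=4, C=4 → A+T=10, G+C=8
Perfect-match Tm = 2(10) + 4(8) = 20 + 32 = 52°C
Mismatches (positions where the bases are not complementary): 3 (at positions 2, 14, 16)
Effective Tm = 52 − 3×4 = 52 − 12 = 40°C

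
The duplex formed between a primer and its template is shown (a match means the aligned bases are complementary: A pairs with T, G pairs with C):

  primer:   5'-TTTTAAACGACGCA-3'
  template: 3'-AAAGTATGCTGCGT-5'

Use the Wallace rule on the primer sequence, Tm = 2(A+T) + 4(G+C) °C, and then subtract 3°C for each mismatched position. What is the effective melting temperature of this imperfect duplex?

32°C

Primer base counts: A=5, T=4, G=2, C=3 → A+T=9, G+C=5
Perfect-match Tm = 2(9) + 4(5) = 18 + 20 = 38°C
Mismatches (positions where the bases are not complementary): 2 (at positions 4, 6)
Effective Tm = 38 − 2×3 = 38 − 6 = 32°C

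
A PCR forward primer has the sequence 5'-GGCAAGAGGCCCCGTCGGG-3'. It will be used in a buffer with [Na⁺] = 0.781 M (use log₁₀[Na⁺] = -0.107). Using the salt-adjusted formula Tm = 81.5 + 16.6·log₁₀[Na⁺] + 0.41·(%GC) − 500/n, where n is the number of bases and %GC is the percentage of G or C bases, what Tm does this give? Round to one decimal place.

Length n = 19. Counting bases: T=1, C=6, G=9, A=3
G+C = 15, so %GC = 15/19 × 100 = 78.947%
Salt term: 16.6 × (-0.107) = -1.776
GC term: 0.41 × 78.947 = 32.368; length term: −500/19 = −26.316
Tm = 81.5 + (-1.776) + 32.368 − 26.316 = 85.776 → 85.8°C

85.8°C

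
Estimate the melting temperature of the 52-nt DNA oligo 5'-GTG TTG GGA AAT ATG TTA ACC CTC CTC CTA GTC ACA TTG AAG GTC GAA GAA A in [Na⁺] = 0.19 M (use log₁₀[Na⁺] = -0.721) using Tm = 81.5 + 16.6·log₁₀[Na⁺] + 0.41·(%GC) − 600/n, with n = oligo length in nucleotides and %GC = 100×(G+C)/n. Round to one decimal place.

Length n = 52. Base counts: G=12, A=16, T=14, C=10
G+C = 22, so %GC = 22/52 × 100 = 42.308%
Salt term: 16.6 × (-0.721) = -11.969
GC term: 0.41 × 42.308 = 17.346; length term: −600/52 = −11.538
Tm = 81.5 + (-11.969) + 17.346 − 11.538 = 75.339 → 75.3°C

75.3°C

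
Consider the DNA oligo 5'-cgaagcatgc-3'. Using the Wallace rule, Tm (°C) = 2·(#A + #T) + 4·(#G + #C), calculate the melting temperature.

Counting bases: G=3, A=3, C=3, T=1
A+T = 4, G+C = 6
Tm = 4·6 + 2·4 = 24 + 8 = 32°C

32°C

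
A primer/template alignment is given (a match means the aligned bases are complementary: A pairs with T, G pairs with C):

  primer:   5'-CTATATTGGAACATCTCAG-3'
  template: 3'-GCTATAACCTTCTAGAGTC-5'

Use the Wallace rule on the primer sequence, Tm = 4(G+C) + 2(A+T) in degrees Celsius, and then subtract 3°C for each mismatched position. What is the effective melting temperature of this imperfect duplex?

Primer base counts: A=6, T=6, G=3, C=4 → A+T=12, G+C=7
Perfect-match Tm = 2(12) + 4(7) = 24 + 28 = 52°C
Mismatches (positions where the bases are not complementary): 2 (at positions 2, 12)
Effective Tm = 52 − 2×3 = 52 − 6 = 46°C

46°C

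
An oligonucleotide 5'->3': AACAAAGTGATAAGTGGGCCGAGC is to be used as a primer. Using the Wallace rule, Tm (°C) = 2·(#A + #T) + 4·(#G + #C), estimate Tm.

72°C

Base counts: A=9, T=3, C=4, G=8
So N_AT = 12 and N_GC = 12.
Tm = 2(12) + 4(12) = 24 + 48 = 72°C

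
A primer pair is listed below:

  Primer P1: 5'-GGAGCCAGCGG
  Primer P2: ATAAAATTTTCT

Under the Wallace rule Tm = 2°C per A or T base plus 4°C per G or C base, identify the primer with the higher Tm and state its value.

Primer P1, 40°C

Primer P1: A+T=2, G+C=9 → Tm = 2(2)+4(9) = 40°C
Primer P2: A+T=11, G+C=1 → Tm = 2(11)+4(1) = 26°C
40°C vs 26°C → primer P1 is higher.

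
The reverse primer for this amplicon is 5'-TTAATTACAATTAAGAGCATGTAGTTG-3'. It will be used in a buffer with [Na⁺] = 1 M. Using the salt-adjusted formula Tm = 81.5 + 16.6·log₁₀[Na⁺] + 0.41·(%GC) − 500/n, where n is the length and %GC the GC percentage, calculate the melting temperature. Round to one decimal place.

Length n = 27. Base counts: A=10, G=5, C=2, T=10
G+C = 7, so %GC = 7/27 × 100 = 25.926%
Salt term: 16.6 × (0) = 0
GC term: 0.41 × 25.926 = 10.63; length term: −500/27 = −18.519
Tm = 81.5 + (0) + 10.63 − 18.519 = 73.611 → 73.6°C

73.6°C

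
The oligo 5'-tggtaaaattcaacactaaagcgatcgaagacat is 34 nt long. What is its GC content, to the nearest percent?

Counting bases: G=6, C=6, T=7, A=15
G+C = 6 + 6 = 12 out of 34 bases
%GC = 12/34 × 100 = 35.29% ≈ 35%

35%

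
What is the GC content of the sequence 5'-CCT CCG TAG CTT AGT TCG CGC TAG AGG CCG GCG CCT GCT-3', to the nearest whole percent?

C=14, A=4, T=9, G=12
G+C = 12 + 14 = 26 out of 39 bases
%GC = 26/39 × 100 = 66.67% ≈ 67%

67%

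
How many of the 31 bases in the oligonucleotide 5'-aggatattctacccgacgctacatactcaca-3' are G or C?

14

Base counts: G=4, T=7, A=10, C=10
G+C = 4 + 10 = 14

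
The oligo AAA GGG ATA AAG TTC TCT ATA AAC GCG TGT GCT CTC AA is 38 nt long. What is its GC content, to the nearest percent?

Counting bases: G=8, T=10, A=13, C=7
G+C = 8 + 7 = 15 out of 38 bases
%GC = 15/38 × 100 = 39.47% ≈ 39%

39%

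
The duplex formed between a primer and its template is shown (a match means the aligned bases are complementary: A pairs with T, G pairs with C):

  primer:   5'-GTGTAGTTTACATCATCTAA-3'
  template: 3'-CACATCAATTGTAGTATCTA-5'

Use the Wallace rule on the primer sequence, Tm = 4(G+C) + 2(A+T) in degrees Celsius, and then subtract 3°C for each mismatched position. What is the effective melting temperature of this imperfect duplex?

40°C

Primer base counts: A=6, T=8, G=3, C=3 → A+T=14, G+C=6
Perfect-match Tm = 2(14) + 4(6) = 28 + 24 = 52°C
Mismatches (positions where the bases are not complementary): 4 (at positions 9, 17, 18, 20)
Effective Tm = 52 − 4×3 = 52 − 12 = 40°C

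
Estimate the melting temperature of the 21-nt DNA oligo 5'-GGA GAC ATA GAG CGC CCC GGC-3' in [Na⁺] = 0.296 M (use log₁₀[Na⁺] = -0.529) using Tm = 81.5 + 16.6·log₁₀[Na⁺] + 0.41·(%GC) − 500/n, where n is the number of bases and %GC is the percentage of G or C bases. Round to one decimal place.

78.2°C

Length n = 21. Counting bases: A=5, T=1, C=7, G=8
G+C = 15, so %GC = 15/21 × 100 = 71.429%
Salt term: 16.6 × (-0.529) = -8.781
GC term: 0.41 × 71.429 = 29.286; length term: −500/21 = −23.81
Tm = 81.5 + (-8.781) + 29.286 − 23.81 = 78.195 → 78.2°C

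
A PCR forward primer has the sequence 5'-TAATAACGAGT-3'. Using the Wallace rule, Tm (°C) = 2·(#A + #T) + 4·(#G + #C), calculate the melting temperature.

Counting bases: G=2, A=5, T=3, C=1
AT pairs contribute 8, GC pairs contribute 3.
Tm = 2(8) + 4(3) = 16 + 12 = 28°C

28°C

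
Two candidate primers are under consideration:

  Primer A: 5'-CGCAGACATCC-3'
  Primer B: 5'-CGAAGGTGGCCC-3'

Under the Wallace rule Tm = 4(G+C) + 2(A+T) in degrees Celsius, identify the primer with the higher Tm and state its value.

Primer A: A+T=4, G+C=7 → Tm = 2(4)+4(7) = 36°C
Primer B: A+T=3, G+C=9 → Tm = 2(3)+4(9) = 42°C
36°C vs 42°C → primer B is higher.

Primer B, 42°C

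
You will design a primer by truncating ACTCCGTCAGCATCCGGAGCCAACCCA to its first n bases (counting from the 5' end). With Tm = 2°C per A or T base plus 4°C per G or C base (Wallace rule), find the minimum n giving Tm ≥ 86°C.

n = 26

First 25 bases: ACTCCGTCAGCATCCGGAGCCAACC → Tm = 82°C (< 86°C)
First 26 bases: ACTCCGTCAGCATCCGGAGCCAACCC → Tm = 86°C (≥ 86°C)
Since every base adds ≥2°C, Tm only increases with n, so the threshold is first crossed at n = 26.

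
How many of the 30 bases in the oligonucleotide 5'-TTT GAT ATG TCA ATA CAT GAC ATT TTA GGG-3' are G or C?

Base counts: A=9, T=12, C=3, G=6
G+C = 6 + 3 = 9

9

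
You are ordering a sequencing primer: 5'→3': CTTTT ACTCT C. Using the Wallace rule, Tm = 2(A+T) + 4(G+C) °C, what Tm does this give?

G=0, T=6, A=1, C=4
AT pairs contribute 7, GC pairs contribute 4.
Tm = 4·4 + 2·7 = 16 + 14 = 30°C

30°C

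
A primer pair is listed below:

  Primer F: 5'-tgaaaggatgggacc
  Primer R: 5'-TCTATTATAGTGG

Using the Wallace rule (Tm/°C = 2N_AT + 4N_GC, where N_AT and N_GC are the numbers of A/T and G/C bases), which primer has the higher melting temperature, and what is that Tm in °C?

Primer F, 46°C

Primer F: A+T=7, G+C=8 → Tm = 2(7)+4(8) = 46°C
Primer R: A+T=9, G+C=4 → Tm = 2(9)+4(4) = 34°C
46°C vs 34°C → primer F is higher.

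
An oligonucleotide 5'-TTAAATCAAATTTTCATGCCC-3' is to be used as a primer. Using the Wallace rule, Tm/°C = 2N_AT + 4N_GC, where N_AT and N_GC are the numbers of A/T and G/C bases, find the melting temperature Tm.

Scanning the sequence gives C=5, A=7, G=1, T=8.
So N_AT = 15 and N_GC = 6.
Tm = 2(15) + 4(6) = 30 + 24 = 54°C

54°C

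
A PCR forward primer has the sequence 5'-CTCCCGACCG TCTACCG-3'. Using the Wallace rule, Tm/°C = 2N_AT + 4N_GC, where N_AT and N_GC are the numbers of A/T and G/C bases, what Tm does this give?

58°C

Counting bases: T=3, C=9, G=3, A=2
AT pairs contribute 5, GC pairs contribute 12.
Tm = 2(5) + 4(12) = 10 + 48 = 58°C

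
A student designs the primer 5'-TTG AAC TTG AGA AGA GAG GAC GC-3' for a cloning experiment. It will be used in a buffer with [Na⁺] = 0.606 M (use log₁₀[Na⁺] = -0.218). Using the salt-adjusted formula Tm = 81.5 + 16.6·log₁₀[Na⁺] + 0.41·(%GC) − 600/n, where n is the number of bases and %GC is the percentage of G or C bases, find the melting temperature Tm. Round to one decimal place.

71.4°C

Length n = 23. Counting bases: G=8, A=8, T=4, C=3
G+C = 11, so %GC = 11/23 × 100 = 47.826%
Salt term: 16.6 × (-0.218) = -3.619
GC term: 0.41 × 47.826 = 19.609; length term: −600/23 = −26.087
Tm = 81.5 + (-3.619) + 19.609 − 26.087 = 71.403 → 71.4°C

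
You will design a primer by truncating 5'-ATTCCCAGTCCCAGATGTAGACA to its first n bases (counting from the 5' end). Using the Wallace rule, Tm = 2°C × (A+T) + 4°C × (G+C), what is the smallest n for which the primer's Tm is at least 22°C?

n = 8

First 7 bases: ATTCCCA → Tm = 20°C (< 22°C)
First 8 bases: ATTCCCAG → Tm = 24°C (≥ 22°C)
Each additional base adds 2°C (A/T) or 4°C (G/C), so Tm is non-decreasing in n; n = 8 is the first length to reach 22°C.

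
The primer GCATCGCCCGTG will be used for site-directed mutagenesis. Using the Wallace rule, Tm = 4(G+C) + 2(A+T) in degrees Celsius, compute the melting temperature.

Scanning the sequence gives T=2, A=1, G=4, C=5.
A+T = 3, G+C = 9
Tm = 4·9 + 2·3 = 36 + 6 = 42°C

42°C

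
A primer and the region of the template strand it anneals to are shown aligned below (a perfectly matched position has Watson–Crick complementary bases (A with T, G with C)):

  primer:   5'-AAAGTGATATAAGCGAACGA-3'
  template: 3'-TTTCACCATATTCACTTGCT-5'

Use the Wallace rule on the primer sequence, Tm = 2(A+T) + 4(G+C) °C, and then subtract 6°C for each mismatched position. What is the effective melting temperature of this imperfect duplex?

42°C

Primer base counts: A=10, T=3, G=5, C=2 → A+T=13, G+C=7
Perfect-match Tm = 2(13) + 4(7) = 26 + 28 = 54°C
Mismatches (positions where the bases are not complementary): 2 (at positions 7, 14)
Effective Tm = 54 − 2×6 = 54 − 12 = 42°C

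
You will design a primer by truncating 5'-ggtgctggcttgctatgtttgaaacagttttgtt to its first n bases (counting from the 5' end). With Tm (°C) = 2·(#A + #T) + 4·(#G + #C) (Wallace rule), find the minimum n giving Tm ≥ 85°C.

First 29 bases: GGTGCTGGCTTGCTATGTTTGAAACAGTT → Tm = 84°C (< 85°C)
First 30 bases: GGTGCTGGCTTGCTATGTTTGAAACAGTTT → Tm = 86°C (≥ 85°C)
Each additional base adds 2°C (A/T) or 4°C (G/C), so Tm is non-decreasing in n; n = 30 is the first length to reach 85°C.

n = 30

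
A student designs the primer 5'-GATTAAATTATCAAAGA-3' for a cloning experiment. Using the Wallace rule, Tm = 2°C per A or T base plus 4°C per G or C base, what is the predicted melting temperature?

40°C

Counting bases: G=2, T=5, C=1, A=9
AT pairs contribute 14, GC pairs contribute 3.
Tm = 2(14) + 4(3) = 28 + 12 = 40°C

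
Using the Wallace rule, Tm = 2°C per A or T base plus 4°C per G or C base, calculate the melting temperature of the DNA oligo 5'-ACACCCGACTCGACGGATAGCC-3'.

72°C

Counting bases: T=2, C=9, G=5, A=6
AT pairs contribute 8, GC pairs contribute 14.
Tm = 2×8 + 4×14 = 72°C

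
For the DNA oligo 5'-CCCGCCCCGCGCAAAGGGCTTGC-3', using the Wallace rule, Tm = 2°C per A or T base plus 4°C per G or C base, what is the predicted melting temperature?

Scanning the sequence gives T=2, G=7, A=3, C=11.
AT pairs contribute 5, GC pairs contribute 18.
Tm = 2(5) + 4(18) = 10 + 72 = 82°C

82°C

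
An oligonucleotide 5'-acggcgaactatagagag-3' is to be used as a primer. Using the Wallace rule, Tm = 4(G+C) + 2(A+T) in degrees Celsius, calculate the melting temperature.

54°C

Counting bases: C=3, T=2, A=7, G=6
AT pairs contribute 9, GC pairs contribute 9.
Tm = 2×9 + 4×9 = 54°C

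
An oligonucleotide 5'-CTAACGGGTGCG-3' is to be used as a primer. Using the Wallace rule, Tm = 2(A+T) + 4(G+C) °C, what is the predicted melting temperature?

40°C

Counting bases: T=2, G=5, A=2, C=3
AT pairs contribute 4, GC pairs contribute 8.
Tm = 2(4) + 4(8) = 8 + 32 = 40°C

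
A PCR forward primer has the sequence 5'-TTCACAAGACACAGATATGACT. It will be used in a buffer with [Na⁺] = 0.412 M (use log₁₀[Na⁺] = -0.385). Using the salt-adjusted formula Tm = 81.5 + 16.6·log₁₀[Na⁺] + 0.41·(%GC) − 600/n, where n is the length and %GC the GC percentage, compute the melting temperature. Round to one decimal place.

62.7°C

Length n = 22. Counting bases: T=5, G=3, C=5, A=9
G+C = 8, so %GC = 8/22 × 100 = 36.364%
Salt term: 16.6 × (-0.385) = -6.391
GC term: 0.41 × 36.364 = 14.909; length term: −600/22 = −27.273
Tm = 81.5 + (-6.391) + 14.909 − 27.273 = 62.745 → 62.7°C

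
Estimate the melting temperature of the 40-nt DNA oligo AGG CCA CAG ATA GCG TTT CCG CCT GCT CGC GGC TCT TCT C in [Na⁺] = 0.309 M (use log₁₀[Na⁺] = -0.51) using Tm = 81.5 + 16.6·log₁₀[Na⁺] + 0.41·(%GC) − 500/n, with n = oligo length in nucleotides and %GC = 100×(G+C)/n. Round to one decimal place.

Length n = 40. Counting bases: T=10, G=10, A=5, C=15
G+C = 25, so %GC = 25/40 × 100 = 62.5%
Salt term: 16.6 × (-0.51) = -8.466
GC term: 0.41 × 62.5 = 25.625; length term: −500/40 = −12.5
Tm = 81.5 + (-8.466) + 25.625 − 12.5 = 86.159 → 86.2°C

86.2°C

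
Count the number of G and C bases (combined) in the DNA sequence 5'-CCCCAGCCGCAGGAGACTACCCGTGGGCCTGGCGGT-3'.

27

Base counts: T=4, C=14, A=5, G=13
Total G or C: 13 + 14 = 27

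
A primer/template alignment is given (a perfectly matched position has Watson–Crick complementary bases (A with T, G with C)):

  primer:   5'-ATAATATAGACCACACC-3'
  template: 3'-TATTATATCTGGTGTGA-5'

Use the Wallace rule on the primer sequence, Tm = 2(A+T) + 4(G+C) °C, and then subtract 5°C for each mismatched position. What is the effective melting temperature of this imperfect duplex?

Primer base counts: A=8, T=3, G=1, C=5 → A+T=11, G+C=6
Perfect-match Tm = 2(11) + 4(6) = 22 + 24 = 46°C
Mismatches (positions where the bases are not complementary): 1 (at position 17)
Effective Tm = 46 − 1×5 = 46 − 5 = 41°C

41°C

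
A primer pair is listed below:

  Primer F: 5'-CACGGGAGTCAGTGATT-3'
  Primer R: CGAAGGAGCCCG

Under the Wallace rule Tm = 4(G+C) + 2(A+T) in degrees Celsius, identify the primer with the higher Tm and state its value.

Primer F: A+T=8, G+C=9 → Tm = 2(8)+4(9) = 52°C
Primer R: A+T=3, G+C=9 → Tm = 2(3)+4(9) = 42°C
52°C vs 42°C → primer F is higher.

Primer F, 52°C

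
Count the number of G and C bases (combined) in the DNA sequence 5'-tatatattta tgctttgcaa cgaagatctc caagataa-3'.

Scanning the sequence gives T=13, G=5, C=6, A=14.
Total G or C: 5 + 6 = 11

11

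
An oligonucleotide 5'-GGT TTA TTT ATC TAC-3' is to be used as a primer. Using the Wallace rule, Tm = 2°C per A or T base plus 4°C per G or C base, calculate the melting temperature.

Base counts: G=2, C=2, T=8, A=3
So N_AT = 11 and N_GC = 4.
Tm = 2×11 + 4×4 = 38°C

38°C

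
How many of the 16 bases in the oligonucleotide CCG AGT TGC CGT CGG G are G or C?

Counting bases: G=7, T=3, C=5, A=1
G+C = 7 + 5 = 12

12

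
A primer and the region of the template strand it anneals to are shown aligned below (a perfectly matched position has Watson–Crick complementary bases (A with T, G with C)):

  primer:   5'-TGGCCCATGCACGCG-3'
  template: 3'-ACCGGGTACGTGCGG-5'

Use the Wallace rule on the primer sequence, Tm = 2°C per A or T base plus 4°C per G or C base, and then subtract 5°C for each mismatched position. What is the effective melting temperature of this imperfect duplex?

Primer base counts: A=2, T=2, G=5, C=6 → A+T=4, G+C=11
Perfect-match Tm = 2(4) + 4(11) = 8 + 44 = 52°C
Mismatches (positions where the bases are not complementary): 1 (at position 15)
Effective Tm = 52 − 1×5 = 52 − 5 = 47°C

47°C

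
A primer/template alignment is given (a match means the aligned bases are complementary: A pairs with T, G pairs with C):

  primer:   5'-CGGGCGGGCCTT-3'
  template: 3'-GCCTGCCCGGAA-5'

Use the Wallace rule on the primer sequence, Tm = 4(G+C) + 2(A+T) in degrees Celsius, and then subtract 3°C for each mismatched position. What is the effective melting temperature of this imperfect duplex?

41°C

Primer base counts: A=0, T=2, G=6, C=4 → A+T=2, G+C=10
Perfect-match Tm = 2(2) + 4(10) = 4 + 40 = 44°C
Mismatches (positions where the bases are not complementary): 1 (at position 4)
Effective Tm = 44 − 1×3 = 44 − 3 = 41°C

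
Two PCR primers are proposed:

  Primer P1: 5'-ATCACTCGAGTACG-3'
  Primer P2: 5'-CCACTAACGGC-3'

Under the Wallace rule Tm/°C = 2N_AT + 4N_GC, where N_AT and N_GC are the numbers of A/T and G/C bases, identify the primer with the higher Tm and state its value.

Primer P1: A+T=7, G+C=7 → Tm = 2(7)+4(7) = 42°C
Primer P2: A+T=4, G+C=7 → Tm = 2(4)+4(7) = 36°C
42°C vs 36°C → primer P1 is higher.

Primer P1, 42°C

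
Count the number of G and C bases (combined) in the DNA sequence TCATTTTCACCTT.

Counting bases: T=7, C=4, A=2, G=0
Total G or C: 0 + 4 = 4

4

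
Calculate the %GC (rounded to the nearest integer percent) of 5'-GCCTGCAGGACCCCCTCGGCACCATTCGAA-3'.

A=6, T=4, G=7, C=13
G+C = 7 + 13 = 20 out of 30 bases
%GC = 20/30 × 100 = 66.67% ≈ 67%

67%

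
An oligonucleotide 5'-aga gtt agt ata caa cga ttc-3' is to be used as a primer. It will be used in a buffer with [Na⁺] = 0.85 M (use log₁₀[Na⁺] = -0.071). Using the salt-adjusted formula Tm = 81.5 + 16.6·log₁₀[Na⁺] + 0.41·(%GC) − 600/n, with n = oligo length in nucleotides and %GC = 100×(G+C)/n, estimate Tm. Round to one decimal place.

65.4°C

Length n = 21. Counting bases: C=3, T=6, A=8, G=4
G+C = 7, so %GC = 7/21 × 100 = 33.333%
Salt term: 16.6 × (-0.071) = -1.179
GC term: 0.41 × 33.333 = 13.667; length term: −600/21 = −28.571
Tm = 81.5 + (-1.179) + 13.667 − 28.571 = 65.417 → 65.4°C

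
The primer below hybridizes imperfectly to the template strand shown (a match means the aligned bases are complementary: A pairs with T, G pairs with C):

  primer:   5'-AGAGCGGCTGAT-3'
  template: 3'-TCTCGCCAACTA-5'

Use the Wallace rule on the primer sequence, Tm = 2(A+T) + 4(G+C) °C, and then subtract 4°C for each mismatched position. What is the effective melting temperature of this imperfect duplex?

34°C

Primer base counts: A=3, T=2, G=5, C=2 → A+T=5, G+C=7
Perfect-match Tm = 2(5) + 4(7) = 10 + 28 = 38°C
Mismatches (positions where the bases are not complementary): 1 (at position 8)
Effective Tm = 38 − 1×4 = 38 − 4 = 34°C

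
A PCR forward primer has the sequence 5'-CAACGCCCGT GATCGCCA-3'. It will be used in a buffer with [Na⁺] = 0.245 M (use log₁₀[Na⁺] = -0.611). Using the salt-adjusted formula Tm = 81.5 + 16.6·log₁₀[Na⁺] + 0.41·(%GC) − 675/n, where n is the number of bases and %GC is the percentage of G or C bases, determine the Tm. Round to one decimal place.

Length n = 18. Base counts: G=4, T=2, C=8, A=4
G+C = 12, so %GC = 12/18 × 100 = 66.667%
Salt term: 16.6 × (-0.611) = -10.143
GC term: 0.41 × 66.667 = 27.333; length term: −675/18 = −37.5
Tm = 81.5 + (-10.143) + 27.333 − 37.5 = 61.19 → 61.2°C

61.2°C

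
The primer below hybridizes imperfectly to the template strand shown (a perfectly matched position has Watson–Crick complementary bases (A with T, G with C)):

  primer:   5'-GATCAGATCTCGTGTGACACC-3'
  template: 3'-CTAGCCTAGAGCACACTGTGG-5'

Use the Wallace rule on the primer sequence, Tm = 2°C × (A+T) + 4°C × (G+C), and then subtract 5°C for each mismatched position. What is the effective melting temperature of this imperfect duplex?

Primer base counts: A=5, T=5, G=5, C=6 → A+T=10, G+C=11
Perfect-match Tm = 2(10) + 4(11) = 20 + 44 = 64°C
Mismatches (positions where the bases are not complementary): 1 (at position 5)
Effective Tm = 64 − 1×5 = 64 − 5 = 59°C

59°C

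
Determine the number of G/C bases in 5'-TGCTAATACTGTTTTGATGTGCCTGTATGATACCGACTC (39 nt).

Scanning the sequence gives C=8, A=8, G=8, T=15.
G+C = 8 + 8 = 16

16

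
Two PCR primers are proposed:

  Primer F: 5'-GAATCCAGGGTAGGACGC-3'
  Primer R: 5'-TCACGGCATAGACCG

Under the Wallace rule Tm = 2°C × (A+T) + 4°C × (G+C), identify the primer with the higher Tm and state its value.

Primer F, 58°C

Primer F: A+T=7, G+C=11 → Tm = 2(7)+4(11) = 58°C
Primer R: A+T=6, G+C=9 → Tm = 2(6)+4(9) = 48°C
58°C vs 48°C → primer F is higher.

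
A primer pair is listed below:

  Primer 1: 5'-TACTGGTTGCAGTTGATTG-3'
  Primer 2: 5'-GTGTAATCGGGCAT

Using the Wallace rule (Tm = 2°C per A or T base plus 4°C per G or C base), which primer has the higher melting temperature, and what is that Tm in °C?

Primer 1: A+T=11, G+C=8 → Tm = 2(11)+4(8) = 54°C
Primer 2: A+T=7, G+C=7 → Tm = 2(7)+4(7) = 42°C
54°C vs 42°C → primer 1 is higher.

Primer 1, 54°C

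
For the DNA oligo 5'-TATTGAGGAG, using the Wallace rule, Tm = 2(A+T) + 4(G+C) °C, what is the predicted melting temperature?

Counting bases: C=0, T=3, A=3, G=4
So N_AT = 6 and N_GC = 4.
Tm = 4·4 + 2·6 = 16 + 12 = 28°C

28°C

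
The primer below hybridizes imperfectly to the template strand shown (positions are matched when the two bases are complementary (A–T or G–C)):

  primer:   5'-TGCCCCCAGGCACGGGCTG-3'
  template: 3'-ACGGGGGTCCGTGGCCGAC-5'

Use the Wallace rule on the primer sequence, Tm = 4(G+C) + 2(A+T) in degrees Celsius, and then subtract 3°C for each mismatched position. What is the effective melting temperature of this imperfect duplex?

Primer base counts: A=2, T=2, G=7, C=8 → A+T=4, G+C=15
Perfect-match Tm = 2(4) + 4(15) = 8 + 60 = 68°C
Mismatches (positions where the bases are not complementary): 1 (at position 14)
Effective Tm = 68 − 1×3 = 68 − 3 = 65°C

65°C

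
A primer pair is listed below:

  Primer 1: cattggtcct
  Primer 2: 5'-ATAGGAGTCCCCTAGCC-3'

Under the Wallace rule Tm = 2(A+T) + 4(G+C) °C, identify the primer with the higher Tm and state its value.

Primer 2, 54°C

Primer 1: A+T=5, G+C=5 → Tm = 2(5)+4(5) = 30°C
Primer 2: A+T=7, G+C=10 → Tm = 2(7)+4(10) = 54°C
30°C vs 54°C → primer 2 is higher.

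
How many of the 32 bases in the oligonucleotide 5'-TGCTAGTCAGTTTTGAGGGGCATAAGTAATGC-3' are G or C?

14

A=8, C=4, T=10, G=10
Total G or C: 10 + 4 = 14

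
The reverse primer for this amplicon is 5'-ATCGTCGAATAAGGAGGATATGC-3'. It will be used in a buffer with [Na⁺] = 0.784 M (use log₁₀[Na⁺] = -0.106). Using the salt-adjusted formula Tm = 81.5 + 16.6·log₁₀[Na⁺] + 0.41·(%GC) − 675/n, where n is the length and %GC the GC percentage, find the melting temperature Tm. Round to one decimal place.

68.2°C

Length n = 23. T=5, A=8, G=7, C=3
G+C = 10, so %GC = 10/23 × 100 = 43.478%
Salt term: 16.6 × (-0.106) = -1.76
GC term: 0.41 × 43.478 = 17.826; length term: −675/23 = −29.348
Tm = 81.5 + (-1.76) + 17.826 − 29.348 = 68.218 → 68.2°C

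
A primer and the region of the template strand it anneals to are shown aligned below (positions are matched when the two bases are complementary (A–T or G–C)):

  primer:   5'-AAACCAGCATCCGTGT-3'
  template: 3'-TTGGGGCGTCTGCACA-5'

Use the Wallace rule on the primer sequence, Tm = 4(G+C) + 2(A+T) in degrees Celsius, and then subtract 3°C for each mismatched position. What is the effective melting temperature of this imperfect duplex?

36°C

Primer base counts: A=5, T=3, G=3, C=5 → A+T=8, G+C=8
Perfect-match Tm = 2(8) + 4(8) = 16 + 32 = 48°C
Mismatches (positions where the bases are not complementary): 4 (at positions 3, 6, 10, 11)
Effective Tm = 48 − 4×3 = 48 − 12 = 36°C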